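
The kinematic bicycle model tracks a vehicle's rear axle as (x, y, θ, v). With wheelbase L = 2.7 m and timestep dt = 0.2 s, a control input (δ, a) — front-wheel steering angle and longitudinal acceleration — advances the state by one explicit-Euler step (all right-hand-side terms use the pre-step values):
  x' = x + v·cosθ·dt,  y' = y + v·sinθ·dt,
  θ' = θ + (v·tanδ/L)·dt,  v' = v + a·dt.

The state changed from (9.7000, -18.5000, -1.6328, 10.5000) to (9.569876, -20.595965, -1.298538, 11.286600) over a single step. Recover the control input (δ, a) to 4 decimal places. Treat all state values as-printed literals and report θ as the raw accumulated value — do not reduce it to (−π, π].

δ = 0.4059, a = 3.9330

a = (v'−v)/dt = (0.786600)/0.2 = 3.9330
Δθ = θ'−θ = 0.334262;  (v·dt/L) = 10.5000·0.2/2.7 = 0.777778
tan δ = Δθ·L/(v·dt) = 0.429765  →  δ = 0.4059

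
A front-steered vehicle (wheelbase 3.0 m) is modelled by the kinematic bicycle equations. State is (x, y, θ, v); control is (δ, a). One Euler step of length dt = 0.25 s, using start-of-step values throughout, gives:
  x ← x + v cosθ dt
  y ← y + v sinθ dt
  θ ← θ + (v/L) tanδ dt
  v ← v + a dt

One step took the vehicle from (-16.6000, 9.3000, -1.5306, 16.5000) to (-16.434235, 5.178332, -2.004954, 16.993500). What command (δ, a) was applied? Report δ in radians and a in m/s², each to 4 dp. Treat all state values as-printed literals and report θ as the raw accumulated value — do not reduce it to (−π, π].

a = (v'−v)/dt = (0.493500)/0.25 = 1.9740
Δθ = θ'−θ = -0.474354;  (v·dt/L) = 16.5000·0.25/3.0 = 1.375000
tan δ = Δθ·L/(v·dt) = -0.344985  →  δ = -0.3322

δ = -0.3322, a = 1.9740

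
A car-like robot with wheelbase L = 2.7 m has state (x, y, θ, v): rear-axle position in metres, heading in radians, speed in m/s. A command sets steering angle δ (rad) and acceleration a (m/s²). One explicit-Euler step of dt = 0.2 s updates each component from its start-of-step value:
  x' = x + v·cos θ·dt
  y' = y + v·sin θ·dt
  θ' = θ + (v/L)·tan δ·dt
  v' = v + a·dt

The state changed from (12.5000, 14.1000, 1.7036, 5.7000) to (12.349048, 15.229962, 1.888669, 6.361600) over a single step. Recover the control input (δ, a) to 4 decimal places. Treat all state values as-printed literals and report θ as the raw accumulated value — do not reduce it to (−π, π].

δ = 0.4131, a = 3.3080

a = (v'−v)/dt = (0.661600)/0.2 = 3.3080
Δθ = θ'−θ = 0.185069;  (v·dt/L) = 5.7000·0.2/2.7 = 0.422222
tan δ = Δθ·L/(v·dt) = 0.438321  →  δ = 0.4131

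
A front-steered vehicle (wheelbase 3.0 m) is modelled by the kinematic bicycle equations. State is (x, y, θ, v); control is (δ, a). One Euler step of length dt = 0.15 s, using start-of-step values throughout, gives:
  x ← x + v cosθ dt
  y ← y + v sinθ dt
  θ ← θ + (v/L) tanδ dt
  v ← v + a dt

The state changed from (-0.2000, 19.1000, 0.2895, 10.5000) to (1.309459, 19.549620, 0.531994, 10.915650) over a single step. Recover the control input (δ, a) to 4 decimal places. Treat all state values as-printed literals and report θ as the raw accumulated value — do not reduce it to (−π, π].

δ = 0.4327, a = 2.7710

a = (v'−v)/dt = (0.415650)/0.15 = 2.7710
Δθ = θ'−θ = 0.242494;  (v·dt/L) = 10.5000·0.15/3.0 = 0.525000
tan δ = Δθ·L/(v·dt) = 0.461893  →  δ = 0.4327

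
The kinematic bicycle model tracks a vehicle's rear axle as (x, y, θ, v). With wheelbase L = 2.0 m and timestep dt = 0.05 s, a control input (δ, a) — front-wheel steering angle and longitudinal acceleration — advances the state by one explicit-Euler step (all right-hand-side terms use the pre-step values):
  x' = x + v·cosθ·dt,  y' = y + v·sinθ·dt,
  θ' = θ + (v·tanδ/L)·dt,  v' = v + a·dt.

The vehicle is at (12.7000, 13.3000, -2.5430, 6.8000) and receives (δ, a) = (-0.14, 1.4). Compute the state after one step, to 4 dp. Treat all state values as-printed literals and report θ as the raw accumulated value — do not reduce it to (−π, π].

(12.4191, 13.1084, -2.5670, 6.8700)

x' = 12.7000 + 6.8000·cos(-2.5430)·0.05 = 12.4191
y' = 13.3000 + 6.8000·sin(-2.5430)·0.05 = 13.1084
θ' = -2.5430 + (6.8000/2.0)·tan(-0.14)·0.05 = -2.5670
v' = 6.8000 + 1.4000·0.05 = 6.8700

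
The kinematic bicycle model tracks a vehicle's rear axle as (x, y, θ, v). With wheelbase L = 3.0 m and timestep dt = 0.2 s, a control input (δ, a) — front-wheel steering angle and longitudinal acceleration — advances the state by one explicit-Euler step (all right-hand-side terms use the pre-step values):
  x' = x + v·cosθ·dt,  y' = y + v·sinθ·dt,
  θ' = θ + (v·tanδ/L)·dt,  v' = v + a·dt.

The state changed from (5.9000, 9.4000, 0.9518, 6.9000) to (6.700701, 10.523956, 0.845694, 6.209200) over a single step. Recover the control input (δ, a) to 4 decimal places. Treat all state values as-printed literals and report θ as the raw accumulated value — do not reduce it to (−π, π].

a = (v'−v)/dt = (-0.690800)/0.2 = -3.4540
Δθ = θ'−θ = -0.106106;  (v·dt/L) = 6.9000·0.2/3.0 = 0.460000
tan δ = Δθ·L/(v·dt) = -0.230665  →  δ = -0.2267

δ = -0.2267, a = -3.4540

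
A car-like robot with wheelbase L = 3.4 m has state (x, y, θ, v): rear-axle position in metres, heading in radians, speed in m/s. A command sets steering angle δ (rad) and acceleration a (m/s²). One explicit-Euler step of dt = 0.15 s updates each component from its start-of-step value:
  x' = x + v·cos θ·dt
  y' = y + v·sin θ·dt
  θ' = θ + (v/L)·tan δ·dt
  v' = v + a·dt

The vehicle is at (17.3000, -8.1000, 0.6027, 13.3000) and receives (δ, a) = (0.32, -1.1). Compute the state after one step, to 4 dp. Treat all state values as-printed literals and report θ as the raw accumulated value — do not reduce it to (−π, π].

(18.9435, -6.9691, 0.7971, 13.1350)

x' = 17.3000 + 13.3000·cos(0.6027)·0.15 = 18.9435
y' = -8.1000 + 13.3000·sin(0.6027)·0.15 = -6.9691
θ' = 0.6027 + (13.3000/3.4)·tan(0.32)·0.15 = 0.7971
v' = 13.3000 − 1.1000·0.15 = 13.1350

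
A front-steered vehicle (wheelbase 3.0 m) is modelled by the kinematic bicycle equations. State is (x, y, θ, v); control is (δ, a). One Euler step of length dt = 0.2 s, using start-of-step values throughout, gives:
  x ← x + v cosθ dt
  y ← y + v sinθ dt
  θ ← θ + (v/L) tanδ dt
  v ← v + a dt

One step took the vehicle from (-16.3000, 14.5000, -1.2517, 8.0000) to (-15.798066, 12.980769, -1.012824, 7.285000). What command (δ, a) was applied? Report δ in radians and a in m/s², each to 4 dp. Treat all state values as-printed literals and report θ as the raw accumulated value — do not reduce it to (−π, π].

a = (v'−v)/dt = (-0.715000)/0.2 = -3.5750
Δθ = θ'−θ = 0.238876;  (v·dt/L) = 8.0000·0.2/3.0 = 0.533333
tan δ = Δθ·L/(v·dt) = 0.447893  →  δ = 0.4211

δ = 0.4211, a = -3.5750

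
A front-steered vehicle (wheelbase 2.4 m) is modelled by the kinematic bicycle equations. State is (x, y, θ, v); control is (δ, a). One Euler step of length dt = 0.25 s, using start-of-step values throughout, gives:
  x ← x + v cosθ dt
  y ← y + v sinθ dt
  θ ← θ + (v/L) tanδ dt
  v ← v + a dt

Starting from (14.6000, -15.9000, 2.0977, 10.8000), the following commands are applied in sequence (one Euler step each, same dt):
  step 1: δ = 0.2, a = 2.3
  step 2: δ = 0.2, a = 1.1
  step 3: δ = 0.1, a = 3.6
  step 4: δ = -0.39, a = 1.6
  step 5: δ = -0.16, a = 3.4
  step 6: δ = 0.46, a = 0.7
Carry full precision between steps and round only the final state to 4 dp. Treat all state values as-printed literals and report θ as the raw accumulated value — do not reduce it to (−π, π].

after step 1 (δ=0.2, a=2.3): (13.242280, -13.566206, 2.325749, 11.375000)
after step 2 (δ=0.2, a=1.1): (11.293588, -11.495091, 2.565939, 11.650000)
after step 3 (δ=0.1, a=3.6): (8.850477, -9.909575, 2.687699, 12.550000)
after step 4 (δ=-0.39, a=1.6): (6.030658, -8.533882, 2.150331, 12.950000)
after step 5 (δ=-0.16, a=3.4): (4.257692, -5.825008, 1.932637, 13.800000)
after step 6 (δ=0.46, a=0.7): (3.036406, -2.598406, 2.644844, 13.975000)

(3.0364, -2.5984, 2.6448, 13.9750)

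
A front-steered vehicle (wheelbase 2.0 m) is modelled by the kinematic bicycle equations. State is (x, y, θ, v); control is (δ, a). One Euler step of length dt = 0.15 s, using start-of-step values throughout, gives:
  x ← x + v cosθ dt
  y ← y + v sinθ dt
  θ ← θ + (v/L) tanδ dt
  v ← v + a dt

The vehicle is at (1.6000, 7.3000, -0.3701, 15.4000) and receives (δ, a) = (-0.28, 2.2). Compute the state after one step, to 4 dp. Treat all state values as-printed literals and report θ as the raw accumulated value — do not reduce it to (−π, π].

(3.7536, 6.4645, -0.7022, 15.7300)

x' = 1.6000 + 15.4000·cos(-0.3701)·0.15 = 3.7536
y' = 7.3000 + 15.4000·sin(-0.3701)·0.15 = 6.4645
θ' = -0.3701 + (15.4000/2.0)·tan(-0.28)·0.15 = -0.7022
v' = 15.4000 + 2.2000·0.15 = 15.7300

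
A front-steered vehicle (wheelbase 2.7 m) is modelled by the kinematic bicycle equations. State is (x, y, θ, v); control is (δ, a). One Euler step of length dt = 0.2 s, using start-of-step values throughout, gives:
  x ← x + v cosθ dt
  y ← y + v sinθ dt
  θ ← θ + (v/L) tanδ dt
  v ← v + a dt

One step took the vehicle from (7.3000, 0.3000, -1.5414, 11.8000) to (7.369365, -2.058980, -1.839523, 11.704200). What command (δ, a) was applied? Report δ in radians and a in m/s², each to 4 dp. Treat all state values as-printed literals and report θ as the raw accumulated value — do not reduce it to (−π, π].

a = (v'−v)/dt = (-0.095800)/0.2 = -0.4790
Δθ = θ'−θ = -0.298123;  (v·dt/L) = 11.8000·0.2/2.7 = 0.874074
tan δ = Δθ·L/(v·dt) = -0.341073  →  δ = -0.3287

δ = -0.3287, a = -0.4790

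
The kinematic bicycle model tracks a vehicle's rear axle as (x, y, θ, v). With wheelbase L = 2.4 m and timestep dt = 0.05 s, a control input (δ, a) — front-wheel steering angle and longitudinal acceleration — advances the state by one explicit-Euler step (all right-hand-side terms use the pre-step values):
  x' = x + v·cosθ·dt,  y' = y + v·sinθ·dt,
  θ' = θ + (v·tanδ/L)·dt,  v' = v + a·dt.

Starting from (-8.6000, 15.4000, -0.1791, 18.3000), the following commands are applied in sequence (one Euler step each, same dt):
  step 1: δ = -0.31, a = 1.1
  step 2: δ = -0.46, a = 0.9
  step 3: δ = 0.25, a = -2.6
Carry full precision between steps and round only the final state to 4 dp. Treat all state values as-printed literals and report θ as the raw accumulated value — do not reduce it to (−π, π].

(-6.0118, 14.5312, -0.3928, 18.2700)

after step 1 (δ=-0.31, a=1.1): (-7.699636, 15.236998, -0.301225, 18.355000)
after step 2 (δ=-0.46, a=0.9): (-6.823209, 14.964711, -0.490682, 18.400000)
after step 3 (δ=0.25, a=-2.6): (-6.011758, 14.531181, -0.392801, 18.270000)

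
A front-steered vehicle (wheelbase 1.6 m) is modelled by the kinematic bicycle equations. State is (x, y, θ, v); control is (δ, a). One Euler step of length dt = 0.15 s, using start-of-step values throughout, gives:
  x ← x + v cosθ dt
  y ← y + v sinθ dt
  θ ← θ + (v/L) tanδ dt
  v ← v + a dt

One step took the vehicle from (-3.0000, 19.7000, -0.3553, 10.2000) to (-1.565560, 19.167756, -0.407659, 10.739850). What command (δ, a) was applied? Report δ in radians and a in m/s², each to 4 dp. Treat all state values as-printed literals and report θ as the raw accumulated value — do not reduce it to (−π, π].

a = (v'−v)/dt = (0.539850)/0.15 = 3.5990
Δθ = θ'−θ = -0.052359;  (v·dt/L) = 10.2000·0.15/1.6 = 0.956250
tan δ = Δθ·L/(v·dt) = -0.054755  →  δ = -0.0547

δ = -0.0547, a = 3.5990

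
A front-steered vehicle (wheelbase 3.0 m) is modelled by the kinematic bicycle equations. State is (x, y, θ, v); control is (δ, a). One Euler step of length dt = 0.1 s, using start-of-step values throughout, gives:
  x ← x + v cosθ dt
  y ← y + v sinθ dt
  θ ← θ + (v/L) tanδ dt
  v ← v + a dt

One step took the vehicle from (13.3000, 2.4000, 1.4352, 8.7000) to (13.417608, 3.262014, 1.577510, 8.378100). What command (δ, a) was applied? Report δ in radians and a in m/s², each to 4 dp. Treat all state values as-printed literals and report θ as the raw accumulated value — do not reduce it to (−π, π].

δ = 0.4562, a = -3.2190

a = (v'−v)/dt = (-0.321900)/0.1 = -3.2190
Δθ = θ'−θ = 0.142310;  (v·dt/L) = 8.7000·0.1/3.0 = 0.290000
tan δ = Δθ·L/(v·dt) = 0.490724  →  δ = 0.4562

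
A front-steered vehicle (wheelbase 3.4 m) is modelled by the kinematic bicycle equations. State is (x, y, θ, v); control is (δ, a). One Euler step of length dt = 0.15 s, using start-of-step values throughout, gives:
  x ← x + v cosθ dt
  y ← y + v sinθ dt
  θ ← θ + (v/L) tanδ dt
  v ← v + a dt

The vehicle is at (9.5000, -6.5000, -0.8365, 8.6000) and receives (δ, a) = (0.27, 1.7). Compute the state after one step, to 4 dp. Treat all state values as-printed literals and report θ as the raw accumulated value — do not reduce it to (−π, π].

(10.3644, -7.4576, -0.7315, 8.8550)

x' = 9.5000 + 8.6000·cos(-0.8365)·0.15 = 10.3644
y' = -6.5000 + 8.6000·sin(-0.8365)·0.15 = -7.4576
θ' = -0.8365 + (8.6000/3.4)·tan(0.27)·0.15 = -0.7315
v' = 8.6000 + 1.7000·0.15 = 8.8550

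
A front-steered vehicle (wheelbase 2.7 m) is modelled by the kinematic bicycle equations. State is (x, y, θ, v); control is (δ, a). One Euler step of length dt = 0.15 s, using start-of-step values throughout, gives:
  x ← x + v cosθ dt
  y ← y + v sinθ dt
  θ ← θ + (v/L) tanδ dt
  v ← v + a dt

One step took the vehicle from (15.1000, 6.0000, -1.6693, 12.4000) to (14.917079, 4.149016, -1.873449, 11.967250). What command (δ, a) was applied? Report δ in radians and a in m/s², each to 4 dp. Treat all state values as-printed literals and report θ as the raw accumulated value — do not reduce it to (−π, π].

δ = -0.2881, a = -2.8850

a = (v'−v)/dt = (-0.432750)/0.15 = -2.8850
Δθ = θ'−θ = -0.204149;  (v·dt/L) = 12.4000·0.15/2.7 = 0.688889
tan δ = Δθ·L/(v·dt) = -0.296345  →  δ = -0.2881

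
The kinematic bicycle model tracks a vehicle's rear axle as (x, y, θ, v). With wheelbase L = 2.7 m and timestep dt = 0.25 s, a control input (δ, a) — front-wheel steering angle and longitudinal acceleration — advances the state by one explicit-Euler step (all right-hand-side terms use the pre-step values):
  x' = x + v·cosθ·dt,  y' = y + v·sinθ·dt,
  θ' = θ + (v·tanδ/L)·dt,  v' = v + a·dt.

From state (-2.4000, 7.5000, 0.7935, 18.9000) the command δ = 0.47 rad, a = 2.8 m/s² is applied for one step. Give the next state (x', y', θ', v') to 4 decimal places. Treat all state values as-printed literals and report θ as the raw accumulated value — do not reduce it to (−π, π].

(0.9139, 10.8680, 1.6824, 19.6000)

x' = -2.4000 + 18.9000·cos(0.7935)·0.25 = 0.9139
y' = 7.5000 + 18.9000·sin(0.7935)·0.25 = 10.8680
θ' = 0.7935 + (18.9000/2.7)·tan(0.47)·0.25 = 1.6824
v' = 18.9000 + 2.8000·0.25 = 19.6000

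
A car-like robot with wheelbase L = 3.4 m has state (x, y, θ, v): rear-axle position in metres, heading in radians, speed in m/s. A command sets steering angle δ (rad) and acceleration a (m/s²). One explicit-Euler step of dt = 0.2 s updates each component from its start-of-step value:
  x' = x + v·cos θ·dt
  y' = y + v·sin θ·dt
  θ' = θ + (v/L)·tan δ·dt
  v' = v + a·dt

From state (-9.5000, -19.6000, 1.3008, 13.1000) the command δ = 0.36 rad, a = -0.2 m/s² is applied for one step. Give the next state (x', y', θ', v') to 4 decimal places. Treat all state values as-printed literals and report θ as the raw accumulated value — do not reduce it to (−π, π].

x' = -9.5000 + 13.1000·cos(1.3008)·0.2 = -8.8012
y' = -19.6000 + 13.1000·sin(1.3008)·0.2 = -17.0749
θ' = 1.3008 + (13.1000/3.4)·tan(0.36)·0.2 = 1.5909
v' = 13.1000 − 0.2000·0.2 = 13.0600

(-8.8012, -17.0749, 1.5909, 13.0600)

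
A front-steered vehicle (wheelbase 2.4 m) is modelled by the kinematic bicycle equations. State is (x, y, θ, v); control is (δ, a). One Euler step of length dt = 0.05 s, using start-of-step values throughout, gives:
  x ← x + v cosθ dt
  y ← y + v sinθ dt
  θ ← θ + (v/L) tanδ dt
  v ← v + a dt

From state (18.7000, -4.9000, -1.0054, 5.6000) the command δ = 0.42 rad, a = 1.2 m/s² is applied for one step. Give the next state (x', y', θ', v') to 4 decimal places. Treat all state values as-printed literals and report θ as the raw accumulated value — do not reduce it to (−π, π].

(18.8500, -5.1364, -0.9533, 5.6600)

x' = 18.7000 + 5.6000·cos(-1.0054)·0.05 = 18.8500
y' = -4.9000 + 5.6000·sin(-1.0054)·0.05 = -5.1364
θ' = -1.0054 + (5.6000/2.4)·tan(0.42)·0.05 = -0.9533
v' = 5.6000 + 1.2000·0.05 = 5.6600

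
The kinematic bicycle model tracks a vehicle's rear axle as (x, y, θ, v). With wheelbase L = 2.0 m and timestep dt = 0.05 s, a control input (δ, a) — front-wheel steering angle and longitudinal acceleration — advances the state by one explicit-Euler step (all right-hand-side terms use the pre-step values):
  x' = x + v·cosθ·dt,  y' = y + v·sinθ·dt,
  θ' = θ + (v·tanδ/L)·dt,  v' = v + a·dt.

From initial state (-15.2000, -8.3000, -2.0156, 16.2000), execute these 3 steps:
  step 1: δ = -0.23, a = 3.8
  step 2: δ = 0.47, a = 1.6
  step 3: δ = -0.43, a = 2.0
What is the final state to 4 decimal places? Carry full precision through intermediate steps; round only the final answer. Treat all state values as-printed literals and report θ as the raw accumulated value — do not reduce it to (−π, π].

(-16.2376, -10.5129, -2.0911, 16.5700)

after step 1 (δ=-0.23, a=3.8): (-15.548527, -9.031183, -2.110428, 16.390000)
after step 2 (δ=0.47, a=1.6): (-15.969603, -9.734230, -1.902289, 16.470000)
after step 3 (δ=-0.43, a=2.0): (-16.237615, -10.512897, -2.091126, 16.570000)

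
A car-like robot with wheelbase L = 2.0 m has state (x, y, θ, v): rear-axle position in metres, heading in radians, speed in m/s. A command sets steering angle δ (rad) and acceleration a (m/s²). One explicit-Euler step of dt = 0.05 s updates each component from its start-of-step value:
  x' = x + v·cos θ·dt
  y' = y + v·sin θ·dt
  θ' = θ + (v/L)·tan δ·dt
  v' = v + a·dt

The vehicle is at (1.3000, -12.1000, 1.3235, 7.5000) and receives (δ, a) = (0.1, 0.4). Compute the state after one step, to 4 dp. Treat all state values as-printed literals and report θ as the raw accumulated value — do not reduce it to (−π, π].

x' = 1.3000 + 7.5000·cos(1.3235)·0.05 = 1.3918
y' = -12.1000 + 7.5000·sin(1.3235)·0.05 = -11.7364
θ' = 1.3235 + (7.5000/2.0)·tan(0.1)·0.05 = 1.3423
v' = 7.5000 + 0.4000·0.05 = 7.5200

(1.3918, -11.7364, 1.3423, 7.5200)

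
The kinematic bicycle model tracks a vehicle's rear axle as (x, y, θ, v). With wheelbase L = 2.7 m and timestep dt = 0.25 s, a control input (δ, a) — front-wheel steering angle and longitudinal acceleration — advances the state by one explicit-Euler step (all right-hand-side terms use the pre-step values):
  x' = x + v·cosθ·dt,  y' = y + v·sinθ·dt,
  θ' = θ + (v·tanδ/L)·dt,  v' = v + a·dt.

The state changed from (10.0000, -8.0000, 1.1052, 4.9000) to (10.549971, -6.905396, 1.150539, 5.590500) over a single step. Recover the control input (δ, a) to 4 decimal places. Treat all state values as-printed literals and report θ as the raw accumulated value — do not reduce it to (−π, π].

δ = 0.0996, a = 2.7620

a = (v'−v)/dt = (0.690500)/0.25 = 2.7620
Δθ = θ'−θ = 0.045339;  (v·dt/L) = 4.9000·0.25/2.7 = 0.453704
tan δ = Δθ·L/(v·dt) = 0.099931  →  δ = 0.0996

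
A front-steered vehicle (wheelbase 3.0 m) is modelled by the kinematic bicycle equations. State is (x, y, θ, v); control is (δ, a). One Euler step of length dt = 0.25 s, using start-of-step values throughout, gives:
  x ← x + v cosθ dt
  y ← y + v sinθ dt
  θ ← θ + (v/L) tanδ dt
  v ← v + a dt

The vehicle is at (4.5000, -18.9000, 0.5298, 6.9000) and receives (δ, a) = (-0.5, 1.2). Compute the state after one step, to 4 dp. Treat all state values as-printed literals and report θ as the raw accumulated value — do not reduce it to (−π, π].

x' = 4.5000 + 6.9000·cos(0.5298)·0.25 = 5.9885
y' = -18.9000 + 6.9000·sin(0.5298)·0.25 = -18.0283
θ' = 0.5298 + (6.9000/3.0)·tan(-0.5)·0.25 = 0.2157
v' = 6.9000 + 1.2000·0.25 = 7.2000

(5.9885, -18.0283, 0.2157, 7.2000)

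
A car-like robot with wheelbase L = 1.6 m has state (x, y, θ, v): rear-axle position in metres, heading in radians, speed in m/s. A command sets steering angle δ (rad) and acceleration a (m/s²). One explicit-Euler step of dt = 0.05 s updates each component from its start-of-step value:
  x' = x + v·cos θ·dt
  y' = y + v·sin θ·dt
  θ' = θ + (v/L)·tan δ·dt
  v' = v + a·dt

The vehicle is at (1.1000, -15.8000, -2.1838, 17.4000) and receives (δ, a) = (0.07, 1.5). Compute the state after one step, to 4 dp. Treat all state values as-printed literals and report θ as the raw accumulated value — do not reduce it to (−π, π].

x' = 1.1000 + 17.4000·cos(-2.1838)·0.05 = 0.5995
y' = -15.8000 + 17.4000·sin(-2.1838)·0.05 = -16.5116
θ' = -2.1838 + (17.4000/1.6)·tan(0.07)·0.05 = -2.1457
v' = 17.4000 + 1.5000·0.05 = 17.4750

(0.5995, -16.5116, -2.1457, 17.4750)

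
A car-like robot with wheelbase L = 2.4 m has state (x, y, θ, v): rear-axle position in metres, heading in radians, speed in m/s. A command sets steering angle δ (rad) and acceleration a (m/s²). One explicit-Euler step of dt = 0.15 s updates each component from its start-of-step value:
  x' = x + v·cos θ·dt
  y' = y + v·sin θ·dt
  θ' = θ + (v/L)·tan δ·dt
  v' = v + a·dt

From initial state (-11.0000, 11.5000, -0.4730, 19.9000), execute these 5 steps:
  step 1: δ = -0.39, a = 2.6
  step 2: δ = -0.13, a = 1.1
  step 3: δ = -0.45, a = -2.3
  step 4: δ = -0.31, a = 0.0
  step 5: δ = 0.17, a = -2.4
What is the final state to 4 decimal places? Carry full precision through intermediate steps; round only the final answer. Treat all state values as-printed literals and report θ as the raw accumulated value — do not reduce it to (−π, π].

(-7.6966, -0.6442, -1.9545, 19.7500)

after step 1 (δ=-0.39, a=2.6): (-8.342736, 10.140157, -0.984250, 20.290000)
after step 2 (δ=-0.13, a=1.1): (-6.658195, 7.605356, -1.150041, 20.455000)
after step 3 (δ=-0.45, a=-2.3): (-5.404967, 4.804717, -1.767597, 20.110000)
after step 4 (δ=-0.31, a=0.0): (-5.994791, 1.846444, -2.170208, 20.110000)
after step 5 (δ=0.17, a=-2.4): (-7.696570, -0.644182, -1.954457, 19.750000)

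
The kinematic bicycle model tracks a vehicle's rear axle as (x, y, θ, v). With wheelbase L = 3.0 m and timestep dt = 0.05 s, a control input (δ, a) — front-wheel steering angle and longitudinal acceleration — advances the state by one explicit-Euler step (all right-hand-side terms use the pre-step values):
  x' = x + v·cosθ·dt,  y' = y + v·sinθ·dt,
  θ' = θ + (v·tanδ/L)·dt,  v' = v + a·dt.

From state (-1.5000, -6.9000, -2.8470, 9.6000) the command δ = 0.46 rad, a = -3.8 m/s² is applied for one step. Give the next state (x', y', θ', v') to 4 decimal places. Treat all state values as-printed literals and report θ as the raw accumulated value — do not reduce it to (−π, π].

x' = -1.5000 + 9.6000·cos(-2.8470)·0.05 = -1.9593
y' = -6.9000 + 9.6000·sin(-2.8470)·0.05 = -7.0394
θ' = -2.8470 + (9.6000/3.0)·tan(0.46)·0.05 = -2.7677
v' = 9.6000 − 3.8000·0.05 = 9.4100

(-1.9593, -7.0394, -2.7677, 9.4100)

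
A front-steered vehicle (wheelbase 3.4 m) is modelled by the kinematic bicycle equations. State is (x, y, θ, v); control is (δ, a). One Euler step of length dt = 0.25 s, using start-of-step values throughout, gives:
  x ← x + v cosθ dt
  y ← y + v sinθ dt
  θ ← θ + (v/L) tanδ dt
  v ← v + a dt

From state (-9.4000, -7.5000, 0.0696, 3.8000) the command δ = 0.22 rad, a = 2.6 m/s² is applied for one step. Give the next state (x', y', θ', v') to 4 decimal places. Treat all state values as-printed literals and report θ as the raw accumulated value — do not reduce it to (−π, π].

x' = -9.4000 + 3.8000·cos(0.0696)·0.25 = -8.4523
y' = -7.5000 + 3.8000·sin(0.0696)·0.25 = -7.4339
θ' = 0.0696 + (3.8000/3.4)·tan(0.22)·0.25 = 0.1321
v' = 3.8000 + 2.6000·0.25 = 4.4500

(-8.4523, -7.4339, 0.1321, 4.4500)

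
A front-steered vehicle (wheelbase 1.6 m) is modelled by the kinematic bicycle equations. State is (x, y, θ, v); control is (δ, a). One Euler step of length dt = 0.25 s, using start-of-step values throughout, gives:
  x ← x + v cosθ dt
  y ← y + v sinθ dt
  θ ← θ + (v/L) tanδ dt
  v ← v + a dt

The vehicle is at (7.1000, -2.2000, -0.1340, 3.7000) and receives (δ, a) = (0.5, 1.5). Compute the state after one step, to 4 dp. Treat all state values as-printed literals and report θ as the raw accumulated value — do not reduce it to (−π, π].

(8.0167, -2.3236, 0.1818, 4.0750)

x' = 7.1000 + 3.7000·cos(-0.1340)·0.25 = 8.0167
y' = -2.2000 + 3.7000·sin(-0.1340)·0.25 = -2.3236
θ' = -0.1340 + (3.7000/1.6)·tan(0.5)·0.25 = 0.1818
v' = 3.7000 + 1.5000·0.25 = 4.0750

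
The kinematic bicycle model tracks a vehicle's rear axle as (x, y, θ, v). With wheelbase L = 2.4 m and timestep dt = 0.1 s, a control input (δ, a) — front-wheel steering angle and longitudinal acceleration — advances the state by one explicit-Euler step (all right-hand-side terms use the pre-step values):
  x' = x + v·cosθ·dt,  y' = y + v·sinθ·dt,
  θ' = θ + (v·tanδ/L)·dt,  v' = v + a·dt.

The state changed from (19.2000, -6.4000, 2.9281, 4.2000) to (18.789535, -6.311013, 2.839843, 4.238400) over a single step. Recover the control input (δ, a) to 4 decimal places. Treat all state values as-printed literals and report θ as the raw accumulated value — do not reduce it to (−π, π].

δ = -0.4671, a = 0.3840

a = (v'−v)/dt = (0.038400)/0.1 = 0.3840
Δθ = θ'−θ = -0.088257;  (v·dt/L) = 4.2000·0.1/2.4 = 0.175000
tan δ = Δθ·L/(v·dt) = -0.504326  →  δ = -0.4671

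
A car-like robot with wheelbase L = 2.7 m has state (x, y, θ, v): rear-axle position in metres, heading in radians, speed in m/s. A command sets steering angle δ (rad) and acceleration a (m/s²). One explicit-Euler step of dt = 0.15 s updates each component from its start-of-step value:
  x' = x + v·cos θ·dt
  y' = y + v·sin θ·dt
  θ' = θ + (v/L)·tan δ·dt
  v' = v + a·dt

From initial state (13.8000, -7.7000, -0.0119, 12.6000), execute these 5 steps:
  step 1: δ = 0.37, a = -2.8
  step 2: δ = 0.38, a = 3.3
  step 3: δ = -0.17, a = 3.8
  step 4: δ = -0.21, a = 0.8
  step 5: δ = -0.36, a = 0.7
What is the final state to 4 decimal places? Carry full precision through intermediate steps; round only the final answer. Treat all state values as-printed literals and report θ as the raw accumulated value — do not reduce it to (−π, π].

(22.8604, -5.0023, -0.0273, 13.4700)

after step 1 (δ=0.37, a=-2.8): (15.689866, -7.722490, 0.259604, 12.180000)
after step 2 (δ=0.38, a=3.3): (17.455646, -7.253503, 0.529873, 12.675000)
after step 3 (δ=-0.17, a=3.8): (19.096180, -6.292565, 0.408998, 13.245000)
after step 4 (δ=-0.21, a=0.8): (20.919062, -5.502454, 0.252161, 13.365000)
after step 5 (δ=-0.36, a=0.7): (22.860413, -5.002274, -0.027318, 13.470000)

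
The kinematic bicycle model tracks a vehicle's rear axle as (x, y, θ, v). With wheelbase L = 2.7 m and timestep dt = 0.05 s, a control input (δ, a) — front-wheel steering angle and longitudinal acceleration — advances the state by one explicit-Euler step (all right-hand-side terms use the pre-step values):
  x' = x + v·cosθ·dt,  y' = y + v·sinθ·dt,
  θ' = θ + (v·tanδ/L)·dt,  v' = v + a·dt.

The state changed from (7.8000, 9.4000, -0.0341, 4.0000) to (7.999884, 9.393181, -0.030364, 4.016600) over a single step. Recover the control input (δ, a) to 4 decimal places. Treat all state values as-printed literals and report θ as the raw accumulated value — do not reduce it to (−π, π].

δ = 0.0504, a = 0.3320

a = (v'−v)/dt = (0.016600)/0.05 = 0.3320
Δθ = θ'−θ = 0.003736;  (v·dt/L) = 4.0000·0.05/2.7 = 0.074074
tan δ = Δθ·L/(v·dt) = 0.050436  →  δ = 0.0504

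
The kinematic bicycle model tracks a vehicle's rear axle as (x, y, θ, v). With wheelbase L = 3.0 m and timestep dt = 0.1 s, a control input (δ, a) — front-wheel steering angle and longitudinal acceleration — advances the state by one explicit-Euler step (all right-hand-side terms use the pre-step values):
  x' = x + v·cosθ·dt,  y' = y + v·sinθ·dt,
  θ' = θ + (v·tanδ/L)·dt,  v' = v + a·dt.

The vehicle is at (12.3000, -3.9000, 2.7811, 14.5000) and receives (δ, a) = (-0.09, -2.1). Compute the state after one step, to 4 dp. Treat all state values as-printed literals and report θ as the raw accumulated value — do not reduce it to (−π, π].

(10.9432, -3.3885, 2.7375, 14.2900)

x' = 12.3000 + 14.5000·cos(2.7811)·0.1 = 10.9432
y' = -3.9000 + 14.5000·sin(2.7811)·0.1 = -3.3885
θ' = 2.7811 + (14.5000/3.0)·tan(-0.09)·0.1 = 2.7375
v' = 14.5000 − 2.1000·0.1 = 14.2900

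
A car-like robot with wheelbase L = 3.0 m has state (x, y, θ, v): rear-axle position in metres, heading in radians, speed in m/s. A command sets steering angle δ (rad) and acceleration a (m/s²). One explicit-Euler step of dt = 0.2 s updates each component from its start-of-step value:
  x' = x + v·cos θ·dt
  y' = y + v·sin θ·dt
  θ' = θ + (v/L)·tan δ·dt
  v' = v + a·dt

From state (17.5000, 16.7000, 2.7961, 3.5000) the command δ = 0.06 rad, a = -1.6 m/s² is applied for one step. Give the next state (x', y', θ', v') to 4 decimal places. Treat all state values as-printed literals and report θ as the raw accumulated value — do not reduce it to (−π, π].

(16.8414, 16.9371, 2.8101, 3.1800)

x' = 17.5000 + 3.5000·cos(2.7961)·0.2 = 16.8414
y' = 16.7000 + 3.5000·sin(2.7961)·0.2 = 16.9371
θ' = 2.7961 + (3.5000/3.0)·tan(0.06)·0.2 = 2.8101
v' = 3.5000 − 1.6000·0.2 = 3.1800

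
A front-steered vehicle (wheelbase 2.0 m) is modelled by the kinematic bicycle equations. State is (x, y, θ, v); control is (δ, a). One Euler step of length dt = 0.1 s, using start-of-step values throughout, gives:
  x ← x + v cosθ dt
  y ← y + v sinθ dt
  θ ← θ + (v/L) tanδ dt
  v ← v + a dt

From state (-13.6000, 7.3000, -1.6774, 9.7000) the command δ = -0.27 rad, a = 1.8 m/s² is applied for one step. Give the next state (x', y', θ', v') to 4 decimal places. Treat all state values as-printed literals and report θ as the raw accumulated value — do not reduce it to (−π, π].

(-13.7032, 6.3355, -1.8116, 9.8800)

x' = -13.6000 + 9.7000·cos(-1.6774)·0.1 = -13.7032
y' = 7.3000 + 9.7000·sin(-1.6774)·0.1 = 6.3355
θ' = -1.6774 + (9.7000/2.0)·tan(-0.27)·0.1 = -1.8116
v' = 9.7000 + 1.8000·0.1 = 9.8800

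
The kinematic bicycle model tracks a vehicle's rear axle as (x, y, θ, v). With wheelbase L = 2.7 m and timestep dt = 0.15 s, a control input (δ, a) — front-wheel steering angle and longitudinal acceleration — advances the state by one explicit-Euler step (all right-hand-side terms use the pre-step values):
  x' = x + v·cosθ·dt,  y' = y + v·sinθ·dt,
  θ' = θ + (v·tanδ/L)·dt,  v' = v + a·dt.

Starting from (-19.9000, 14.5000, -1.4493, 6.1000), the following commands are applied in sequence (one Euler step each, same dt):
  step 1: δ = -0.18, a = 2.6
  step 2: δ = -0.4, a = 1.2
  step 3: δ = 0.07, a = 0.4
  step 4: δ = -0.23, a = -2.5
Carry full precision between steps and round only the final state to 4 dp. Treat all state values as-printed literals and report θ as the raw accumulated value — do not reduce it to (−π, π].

after step 1 (δ=-0.18, a=2.6): (-19.789104, 13.591745, -1.510967, 6.490000)
after step 2 (δ=-0.4, a=1.2): (-19.730895, 12.619987, -1.663408, 6.670000)
after step 3 (δ=0.07, a=0.4): (-19.823421, 11.623774, -1.637427, 6.730000)
after step 4 (δ=-0.23, a=-2.5): (-19.890634, 10.616514, -1.724970, 6.355000)

(-19.8906, 10.6165, -1.7250, 6.3550)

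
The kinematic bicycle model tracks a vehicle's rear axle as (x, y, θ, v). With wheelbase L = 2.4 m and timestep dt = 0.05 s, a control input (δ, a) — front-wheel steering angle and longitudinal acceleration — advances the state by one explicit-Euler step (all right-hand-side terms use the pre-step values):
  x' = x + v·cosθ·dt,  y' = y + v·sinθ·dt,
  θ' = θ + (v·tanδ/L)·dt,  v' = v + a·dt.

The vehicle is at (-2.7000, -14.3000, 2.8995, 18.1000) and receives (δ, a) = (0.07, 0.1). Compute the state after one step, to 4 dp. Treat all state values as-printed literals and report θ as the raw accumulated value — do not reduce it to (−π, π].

x' = -2.7000 + 18.1000·cos(2.8995)·0.05 = -3.5786
y' = -14.3000 + 18.1000·sin(2.8995)·0.05 = -14.0830
θ' = 2.8995 + (18.1000/2.4)·tan(0.07)·0.05 = 2.9259
v' = 18.1000 + 0.1000·0.05 = 18.1050

(-3.5786, -14.0830, 2.9259, 18.1050)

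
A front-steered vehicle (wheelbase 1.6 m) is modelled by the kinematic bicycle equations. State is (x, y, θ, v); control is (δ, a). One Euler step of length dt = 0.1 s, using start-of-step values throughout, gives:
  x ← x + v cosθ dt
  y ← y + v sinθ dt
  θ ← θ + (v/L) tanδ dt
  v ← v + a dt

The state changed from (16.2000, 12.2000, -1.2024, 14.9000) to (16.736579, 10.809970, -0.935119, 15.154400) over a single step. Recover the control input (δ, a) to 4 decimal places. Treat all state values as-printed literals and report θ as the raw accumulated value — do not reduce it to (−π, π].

a = (v'−v)/dt = (0.254400)/0.1 = 2.5440
Δθ = θ'−θ = 0.267281;  (v·dt/L) = 14.9000·0.1/1.6 = 0.931250
tan δ = Δθ·L/(v·dt) = 0.287013  →  δ = 0.2795

δ = 0.2795, a = 2.5440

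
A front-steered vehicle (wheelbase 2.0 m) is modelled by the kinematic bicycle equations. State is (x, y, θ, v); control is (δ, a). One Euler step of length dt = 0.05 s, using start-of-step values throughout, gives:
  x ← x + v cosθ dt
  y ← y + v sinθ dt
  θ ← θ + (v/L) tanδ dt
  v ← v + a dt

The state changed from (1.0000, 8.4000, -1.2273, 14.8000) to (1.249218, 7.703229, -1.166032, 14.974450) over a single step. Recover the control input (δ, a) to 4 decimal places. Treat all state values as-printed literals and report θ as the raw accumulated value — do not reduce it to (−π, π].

δ = 0.1641, a = 3.4890

a = (v'−v)/dt = (0.174450)/0.05 = 3.4890
Δθ = θ'−θ = 0.061268;  (v·dt/L) = 14.8000·0.05/2.0 = 0.370000
tan δ = Δθ·L/(v·dt) = 0.165589  →  δ = 0.1641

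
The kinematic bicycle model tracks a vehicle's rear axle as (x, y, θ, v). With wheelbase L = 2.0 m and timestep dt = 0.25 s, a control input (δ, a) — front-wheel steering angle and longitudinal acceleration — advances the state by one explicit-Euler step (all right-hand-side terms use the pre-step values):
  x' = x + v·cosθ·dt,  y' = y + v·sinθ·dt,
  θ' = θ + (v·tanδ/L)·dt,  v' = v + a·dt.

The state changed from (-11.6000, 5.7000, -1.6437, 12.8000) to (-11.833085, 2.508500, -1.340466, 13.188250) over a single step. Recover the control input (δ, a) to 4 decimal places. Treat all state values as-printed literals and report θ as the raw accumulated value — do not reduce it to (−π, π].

δ = 0.1873, a = 1.5530

a = (v'−v)/dt = (0.388250)/0.25 = 1.5530
Δθ = θ'−θ = 0.303234;  (v·dt/L) = 12.8000·0.25/2.0 = 1.600000
tan δ = Δθ·L/(v·dt) = 0.189521  →  δ = 0.1873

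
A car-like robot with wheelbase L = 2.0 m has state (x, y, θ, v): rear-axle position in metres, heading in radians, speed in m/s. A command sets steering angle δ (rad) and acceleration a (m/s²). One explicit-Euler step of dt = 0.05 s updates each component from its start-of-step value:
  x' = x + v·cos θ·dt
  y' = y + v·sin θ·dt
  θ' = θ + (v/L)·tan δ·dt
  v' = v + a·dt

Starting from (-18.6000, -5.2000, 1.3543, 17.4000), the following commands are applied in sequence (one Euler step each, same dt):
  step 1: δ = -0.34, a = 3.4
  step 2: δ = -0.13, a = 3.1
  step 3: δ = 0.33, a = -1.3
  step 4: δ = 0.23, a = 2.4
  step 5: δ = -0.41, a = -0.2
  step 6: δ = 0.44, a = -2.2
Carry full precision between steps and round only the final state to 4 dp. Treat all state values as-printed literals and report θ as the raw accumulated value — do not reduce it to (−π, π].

after step 1 (δ=-0.34, a=3.4): (-18.413116, -4.350309, 1.200424, 17.570000)
after step 2 (δ=-0.13, a=3.1): (-18.095132, -3.531378, 1.142998, 17.725000)
after step 3 (δ=0.33, a=-1.3): (-17.727455, -2.724995, 1.294779, 17.660000)
after step 4 (δ=0.23, a=2.4): (-17.486815, -1.875418, 1.398154, 17.780000)
after step 5 (δ=-0.41, a=-0.2): (-17.334097, -0.999634, 1.204960, 17.770000)
after step 6 (δ=0.44, a=-2.2): (-17.016254, -0.169930, 1.414104, 17.660000)

(-17.0163, -0.1699, 1.4141, 17.6600)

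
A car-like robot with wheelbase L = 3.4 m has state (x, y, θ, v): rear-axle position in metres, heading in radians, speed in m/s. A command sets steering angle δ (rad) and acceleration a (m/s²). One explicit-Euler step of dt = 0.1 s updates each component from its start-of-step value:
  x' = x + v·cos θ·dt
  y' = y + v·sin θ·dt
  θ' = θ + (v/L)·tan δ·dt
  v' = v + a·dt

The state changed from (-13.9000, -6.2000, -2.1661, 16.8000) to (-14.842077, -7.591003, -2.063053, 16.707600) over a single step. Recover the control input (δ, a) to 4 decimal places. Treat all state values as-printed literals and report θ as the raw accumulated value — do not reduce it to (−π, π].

δ = 0.2056, a = -0.9240

a = (v'−v)/dt = (-0.092400)/0.1 = -0.9240
Δθ = θ'−θ = 0.103047;  (v·dt/L) = 16.8000·0.1/3.4 = 0.494118
tan δ = Δθ·L/(v·dt) = 0.208548  →  δ = 0.2056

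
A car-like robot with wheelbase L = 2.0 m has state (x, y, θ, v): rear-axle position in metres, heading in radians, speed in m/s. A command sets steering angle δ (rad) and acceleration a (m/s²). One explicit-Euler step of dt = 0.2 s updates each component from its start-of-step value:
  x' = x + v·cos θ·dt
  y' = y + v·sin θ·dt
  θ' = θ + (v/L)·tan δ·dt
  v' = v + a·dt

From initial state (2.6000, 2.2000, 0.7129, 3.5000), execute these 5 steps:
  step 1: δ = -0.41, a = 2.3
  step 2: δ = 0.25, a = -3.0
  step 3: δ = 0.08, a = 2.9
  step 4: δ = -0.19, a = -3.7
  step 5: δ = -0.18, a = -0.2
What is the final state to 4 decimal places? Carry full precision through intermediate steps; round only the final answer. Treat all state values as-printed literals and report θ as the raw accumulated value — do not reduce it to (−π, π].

after step 1 (δ=-0.41, a=2.3): (3.129528, 2.657821, 0.560779, 3.960000)
after step 2 (δ=0.25, a=-3.0): (3.800226, 3.079043, 0.661894, 3.360000)
after step 3 (δ=0.08, a=2.9): (4.330319, 3.492063, 0.688832, 3.940000)
after step 4 (δ=-0.19, a=-3.7): (4.938647, 3.992944, 0.613058, 3.200000)
after step 5 (δ=-0.18, a=-0.2): (5.462098, 4.361182, 0.554828, 3.160000)

(5.4621, 4.3612, 0.5548, 3.1600)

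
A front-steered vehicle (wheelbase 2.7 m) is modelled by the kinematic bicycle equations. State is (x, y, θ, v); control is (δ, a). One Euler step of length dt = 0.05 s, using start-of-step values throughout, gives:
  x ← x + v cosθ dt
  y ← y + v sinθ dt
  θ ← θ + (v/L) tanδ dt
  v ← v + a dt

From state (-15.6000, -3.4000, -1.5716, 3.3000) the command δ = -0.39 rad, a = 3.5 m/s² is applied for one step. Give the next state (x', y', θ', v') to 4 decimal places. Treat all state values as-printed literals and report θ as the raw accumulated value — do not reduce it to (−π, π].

x' = -15.6000 + 3.3000·cos(-1.5716)·0.05 = -15.6001
y' = -3.4000 + 3.3000·sin(-1.5716)·0.05 = -3.5650
θ' = -1.5716 + (3.3000/2.7)·tan(-0.39)·0.05 = -1.5967
v' = 3.3000 + 3.5000·0.05 = 3.4750

(-15.6001, -3.5650, -1.5967, 3.4750)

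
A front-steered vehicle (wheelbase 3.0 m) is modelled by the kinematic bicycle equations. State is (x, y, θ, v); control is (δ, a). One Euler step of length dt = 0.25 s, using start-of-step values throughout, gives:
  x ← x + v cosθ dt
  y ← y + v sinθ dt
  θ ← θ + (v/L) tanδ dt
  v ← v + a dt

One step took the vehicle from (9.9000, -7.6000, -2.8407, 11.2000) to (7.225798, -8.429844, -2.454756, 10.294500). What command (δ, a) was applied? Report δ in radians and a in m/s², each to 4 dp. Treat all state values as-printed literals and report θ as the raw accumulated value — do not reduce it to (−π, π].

a = (v'−v)/dt = (-0.905500)/0.25 = -3.6220
Δθ = θ'−θ = 0.385944;  (v·dt/L) = 11.2000·0.25/3.0 = 0.933333
tan δ = Δθ·L/(v·dt) = 0.413511  →  δ = 0.3921

δ = 0.3921, a = -3.6220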